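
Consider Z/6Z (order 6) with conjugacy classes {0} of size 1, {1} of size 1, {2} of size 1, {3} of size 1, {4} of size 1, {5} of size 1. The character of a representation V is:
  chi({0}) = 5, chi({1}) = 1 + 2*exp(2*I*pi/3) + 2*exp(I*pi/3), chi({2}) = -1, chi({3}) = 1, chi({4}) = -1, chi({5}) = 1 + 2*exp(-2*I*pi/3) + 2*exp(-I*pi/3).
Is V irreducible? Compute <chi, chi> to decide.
Not irreducible (reducible): <chi, chi> = 9 > 1.

<chi, chi> = (1/|G|) sum_C |C| * |chi(C)|^2 = (1/6)[1*|5|^2 + 1*|1 + 2*exp(2*I*pi/3) + 2*exp(I*pi/3)|^2 + 1*|-1|^2 + 1*|1|^2 + 1*|-1|^2 + 1*|1 + 2*exp(-2*I*pi/3) + 2*exp(-I*pi/3)|^2]
  = (1/6)[(25) + (13) + (1) + (1) + (1) + (13)] = 54/6 = 9.
(Exp terms are combined using exp(i*s)*conj(exp(i*t)) = exp(i*(s-t)), and sums of them are collapsed using the identity that for every m > 1 the m distinct m-th roots of unity sum to 0, e.g. 1 + exp(2*I*pi/3) + exp(-2*I*pi/3) = 0.)
A character is irreducible iff <chi, chi> = 1, so this representation is reducible.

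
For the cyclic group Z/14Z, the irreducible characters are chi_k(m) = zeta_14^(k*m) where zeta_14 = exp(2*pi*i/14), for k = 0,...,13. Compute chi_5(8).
chi_5(8) = zeta_14^40 = exp(-2*I*pi/7)

Working: chi_5(8) = zeta_14^(5*8) = zeta_14^40. Since zeta_14^14 = 1, this equals zeta_14^12 = exp(2*pi*i*12/14) = exp(-2*I*pi/7).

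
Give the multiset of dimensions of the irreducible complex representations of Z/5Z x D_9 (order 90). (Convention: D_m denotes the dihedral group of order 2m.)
Dimensions: 1, 1, 1, 1, 1, 1, 1, 1, 1, 1, 2, 2, 2, 2, 2, 2, 2, 2, 2, 2, 2, 2, 2, 2, 2, 2, 2, 2, 2, 2

Details: There are 30 irreducibles (= number of conjugacy classes). Their dimensions d_i satisfy sum d_i^2 = |G| = 90: 1 + 1 + 1 + 1 + 1 + 1 + 1 + 1 + 1 + 1 + 4 + 4 + 4 + 4 + 4 + 4 + 4 + 4 + 4 + 4 + 4 + 4 + 4 + 4 + 4 + 4 + 4 + 4 + 4 + 4 = 90. (For the product with Z/5Z: each of the 5 1-dim characters of Z/5Z tensors with each irrep of D_9, giving 5 copies of each D_9-dimension.)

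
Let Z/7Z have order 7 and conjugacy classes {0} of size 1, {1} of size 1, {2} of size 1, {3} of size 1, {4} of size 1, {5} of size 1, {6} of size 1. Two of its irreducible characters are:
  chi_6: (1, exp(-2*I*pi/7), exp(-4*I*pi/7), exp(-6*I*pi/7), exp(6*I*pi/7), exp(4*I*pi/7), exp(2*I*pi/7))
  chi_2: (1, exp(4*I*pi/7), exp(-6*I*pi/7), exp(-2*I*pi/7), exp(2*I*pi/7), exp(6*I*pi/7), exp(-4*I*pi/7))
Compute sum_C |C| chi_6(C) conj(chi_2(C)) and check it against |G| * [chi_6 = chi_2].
Sum = 0; so <chi_6, chi_2> = 0 (distinct irreducibles are orthogonal).

Compute term by term over conjugacy classes (|C| * chi_6(C) * conj(chi_2(C))):
  1*(1)*conj(1) + 1*(exp(-2*I*pi/7))*conj(exp(4*I*pi/7)) + 1*(exp(-4*I*pi/7))*conj(exp(-6*I*pi/7)) + 1*(exp(-6*I*pi/7))*conj(exp(-2*I*pi/7)) + 1*(exp(6*I*pi/7))*conj(exp(2*I*pi/7)) + 1*(exp(4*I*pi/7))*conj(exp(6*I*pi/7)) + 1*(exp(2*I*pi/7))*conj(exp(-4*I*pi/7))
  = (1) + (exp(-6*I*pi/7)) + (exp(2*I*pi/7)) + (exp(-4*I*pi/7)) + (exp(4*I*pi/7)) + (exp(-2*I*pi/7)) + (exp(6*I*pi/7))
  = 0.
(Exp terms are combined using exp(i*s)*conj(exp(i*t)) = exp(i*(s-t)), and sums of them are collapsed using the identity that for every m > 1 the m distinct m-th roots of unity sum to 0, e.g. 1 + exp(2*I*pi/3) + exp(-2*I*pi/3) = 0.)
Dividing by |G| = 7 gives 0/7 = 0, matching the row-orthogonality relation <chi_6, chi_2> = [chi_6 = chi_2].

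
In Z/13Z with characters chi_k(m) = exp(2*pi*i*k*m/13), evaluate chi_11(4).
chi_11(4) = zeta_13^44 = exp(10*I*pi/13)

Reasoning: chi_11(4) = zeta_13^(11*4) = zeta_13^44. Since zeta_13^13 = 1, this equals zeta_13^5 = exp(2*pi*i*5/13) = exp(10*I*pi/13).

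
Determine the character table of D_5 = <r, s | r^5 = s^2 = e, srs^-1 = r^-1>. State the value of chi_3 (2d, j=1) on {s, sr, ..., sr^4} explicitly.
Conjugacy classes: {e} of size 1, {r^1, r^4} of size 2, {r^2, r^3} of size 2, {s, sr, ..., sr^4} of size 5.
Character table:
  irrep \ class              {e} (size 1)  {r^1, r^4} (size 2)  {r^2, r^3} (size 2)  {s, sr, ..., sr^4} (size 5)
  chi_1 (triv)               1             1                    1                    1                          
  chi_2 (sign: r->1, s->-1)  1             1                    1                    -1                         
  chi_3 (2d, j=1)            2             -1/2 + sqrt(5)/2     -sqrt(5)/2 - 1/2     0                          
  chi_4 (2d, j=2)            2             -sqrt(5)/2 - 1/2     -1/2 + sqrt(5)/2     0                          

Spot check: chi_3 (2d, j=1) on {s, sr, ..., sr^4} = 0.

Derivation: D_5 has order 2*5 = 10 with 4 conjugacy classes, hence 4 irreducibles. Sum of squared dims 1 + 1 + 4 + 4 = 10 = |G|. Linear characters come from the abelianisation; the 2-dimensional irreps have character r^k -> 2*cos(2*pi*j*k/5), reflections -> 0.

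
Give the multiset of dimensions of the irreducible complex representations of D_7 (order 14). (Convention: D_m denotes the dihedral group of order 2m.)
Dimensions: 1, 1, 2, 2, 2

Working: There are 5 irreducibles (= number of conjugacy classes). Their dimensions d_i satisfy sum d_i^2 = |G| = 14: 1 + 1 + 4 + 4 + 4 = 14.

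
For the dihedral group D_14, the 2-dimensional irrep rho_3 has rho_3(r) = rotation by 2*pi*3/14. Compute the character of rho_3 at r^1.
chi_{rho_3}(r^1) = 2*cos(2*pi*3*1/14) = 2*cos(3*pi/7)

Working: rho_3(r^1) is rotation by angle 2*pi*3*1/14, whose trace is 2*cos(2*pi*3*1/14) = 2*cos(3*pi/7).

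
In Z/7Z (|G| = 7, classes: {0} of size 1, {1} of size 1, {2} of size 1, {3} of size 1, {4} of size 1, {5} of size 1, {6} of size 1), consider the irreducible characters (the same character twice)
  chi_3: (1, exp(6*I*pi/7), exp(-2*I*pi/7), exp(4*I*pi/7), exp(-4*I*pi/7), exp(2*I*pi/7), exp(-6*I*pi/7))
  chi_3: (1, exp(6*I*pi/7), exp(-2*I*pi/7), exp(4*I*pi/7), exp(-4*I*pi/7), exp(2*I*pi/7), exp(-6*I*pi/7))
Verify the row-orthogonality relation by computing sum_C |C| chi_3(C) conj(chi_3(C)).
Sum = 7 = |G| = 7; so <chi_3, chi_3> = 1 (norm-1 confirms irreducibility).

Proof sketch: Compute term by term over conjugacy classes (|C| * chi_3(C) * conj(chi_3(C))):
  1*(1)*conj(1) + 1*(exp(6*I*pi/7))*conj(exp(6*I*pi/7)) + 1*(exp(-2*I*pi/7))*conj(exp(-2*I*pi/7)) + 1*(exp(4*I*pi/7))*conj(exp(4*I*pi/7)) + 1*(exp(-4*I*pi/7))*conj(exp(-4*I*pi/7)) + 1*(exp(2*I*pi/7))*conj(exp(2*I*pi/7)) + 1*(exp(-6*I*pi/7))*conj(exp(-6*I*pi/7))
  = (1) + (1) + (1) + (1) + (1) + (1) + (1)
  = 7.
(Exp terms are combined using exp(i*s)*conj(exp(i*t)) = exp(i*(s-t)), and sums of them are collapsed using the identity that for every m > 1 the m distinct m-th roots of unity sum to 0, e.g. 1 + exp(2*I*pi/3) + exp(-2*I*pi/3) = 0.)
Dividing by |G| = 7 gives 7/7 = 1, matching the row-orthogonality relation <chi_3, chi_3> = [chi_3 = chi_3].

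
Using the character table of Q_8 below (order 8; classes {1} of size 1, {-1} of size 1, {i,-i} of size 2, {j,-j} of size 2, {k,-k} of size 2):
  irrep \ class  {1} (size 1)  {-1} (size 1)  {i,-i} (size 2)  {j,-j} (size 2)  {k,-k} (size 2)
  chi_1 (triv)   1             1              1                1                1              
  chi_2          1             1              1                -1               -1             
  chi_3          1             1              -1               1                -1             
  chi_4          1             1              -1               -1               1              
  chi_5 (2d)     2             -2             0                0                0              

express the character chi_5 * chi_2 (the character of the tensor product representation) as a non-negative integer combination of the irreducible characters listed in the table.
chi_5 tensor chi_2 = chi_5 (all other irreducibles have multiplicity 0).

The character of a tensor product is the pointwise product (chi_5 * chi_2)(C) = chi_5(C) * chi_2(C):
  {1}: (2)*(1), {-1}: (-2)*(1), {i,-i}: (0)*(1), {j,-j}: (0)*(-1), {k,-k}: (0)*(-1)
so (chi_5 * chi_2) takes values
  {1} -> 2, {-1} -> -2, {i,-i} -> 0, {j,-j} -> 0, {k,-k} -> 0.
Now take the inner product of this character with each irreducible chi from the table, <chi_5*chi_2, chi> = (1/8) sum_C |C| (chi_5*chi_2)(C) conj(chi(C)):
  <chi_5*chi_2, chi_1> = (1/8)[1*(2)*conj(1) + 1*(-2)*conj(1) + 2*(0)*conj(1) + 2*(0)*conj(1) + 2*(0)*conj(1)]
      = (1/8)[(2) + (-2) + (0) + (0) + (0)] = 0/8 = 0
  <chi_5*chi_2, chi_2> = (1/8)[1*(2)*conj(1) + 1*(-2)*conj(1) + 2*(0)*conj(1) + 2*(0)*conj(-1) + 2*(0)*conj(-1)]
      = (1/8)[(2) + (-2) + (0) + (0) + (0)] = 0/8 = 0
  <chi_5*chi_2, chi_3> = (1/8)[1*(2)*conj(1) + 1*(-2)*conj(1) + 2*(0)*conj(-1) + 2*(0)*conj(1) + 2*(0)*conj(-1)]
      = (1/8)[(2) + (-2) + (0) + (0) + (0)] = 0/8 = 0
  <chi_5*chi_2, chi_4> = (1/8)[1*(2)*conj(1) + 1*(-2)*conj(1) + 2*(0)*conj(-1) + 2*(0)*conj(-1) + 2*(0)*conj(1)]
      = (1/8)[(2) + (-2) + (0) + (0) + (0)] = 0/8 = 0
  <chi_5*chi_2, chi_5> = (1/8)[1*(2)*conj(2) + 1*(-2)*conj(-2) + 2*(0)*conj(0) + 2*(0)*conj(0) + 2*(0)*conj(0)]
      = (1/8)[(4) + (4) + (0) + (0) + (0)] = 8/8 = 1
Hence the multiplicities are chi_5: 1. Dimension check: dim(chi_5)*dim(chi_2) = 2*1 = 2 and sum (mult * dim) = 1*2 = 2.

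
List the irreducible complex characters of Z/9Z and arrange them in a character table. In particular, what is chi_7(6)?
Character table of Z/9Z (irreps indexed chi_0,...,chi_8 with chi_k(m) = zeta_9^(k*m), zeta_9 = exp(2*pi*i/9)):
  irrep \ class  {0} (size 1)  {1} (size 1)    {2} (size 1)    {3} (size 1)    {4} (size 1)    {5} (size 1)    {6} (size 1)    {7} (size 1)    {8} (size 1)  
  chi_0          1             1               1               1               1               1               1               1               1             
  chi_1          1             exp(2*I*pi/9)   exp(4*I*pi/9)   exp(2*I*pi/3)   exp(8*I*pi/9)   exp(-8*I*pi/9)  exp(-2*I*pi/3)  exp(-4*I*pi/9)  exp(-2*I*pi/9)
  chi_2          1             exp(4*I*pi/9)   exp(8*I*pi/9)   exp(-2*I*pi/3)  exp(-2*I*pi/9)  exp(2*I*pi/9)   exp(2*I*pi/3)   exp(-8*I*pi/9)  exp(-4*I*pi/9)
  chi_3          1             exp(2*I*pi/3)   exp(-2*I*pi/3)  1               exp(2*I*pi/3)   exp(-2*I*pi/3)  1               exp(2*I*pi/3)   exp(-2*I*pi/3)
  chi_4          1             exp(8*I*pi/9)   exp(-2*I*pi/9)  exp(2*I*pi/3)   exp(-4*I*pi/9)  exp(4*I*pi/9)   exp(-2*I*pi/3)  exp(2*I*pi/9)   exp(-8*I*pi/9)
  chi_5          1             exp(-8*I*pi/9)  exp(2*I*pi/9)   exp(-2*I*pi/3)  exp(4*I*pi/9)   exp(-4*I*pi/9)  exp(2*I*pi/3)   exp(-2*I*pi/9)  exp(8*I*pi/9) 
  chi_6          1             exp(-2*I*pi/3)  exp(2*I*pi/3)   1               exp(-2*I*pi/3)  exp(2*I*pi/3)   1               exp(-2*I*pi/3)  exp(2*I*pi/3) 
  chi_7          1             exp(-4*I*pi/9)  exp(-8*I*pi/9)  exp(2*I*pi/3)   exp(2*I*pi/9)   exp(-2*I*pi/9)  exp(-2*I*pi/3)  exp(8*I*pi/9)   exp(4*I*pi/9) 
  chi_8          1             exp(-2*I*pi/9)  exp(-4*I*pi/9)  exp(-2*I*pi/3)  exp(-8*I*pi/9)  exp(8*I*pi/9)   exp(2*I*pi/3)   exp(4*I*pi/9)   exp(2*I*pi/9) 

Spot check: chi_7(6) = zeta_9^(7*6) = zeta_9^42 = exp(-2*I*pi/3).

Details: Z/9Z is abelian, so all 9 irreducible complex representations are 1-dimensional. They are given by chi_k(m) = zeta_9^(k*m) for k = 0,...,8. Row orthogonality: sum_m chi_k(m) conj(chi_l(m)) = 9 * [k = l].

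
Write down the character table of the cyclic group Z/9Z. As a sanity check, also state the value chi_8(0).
Character table of Z/9Z (irreps indexed chi_0,...,chi_8 with chi_k(m) = zeta_9^(k*m), zeta_9 = exp(2*pi*i/9)):
  irrep \ class  {0} (size 1)  {1} (size 1)    {2} (size 1)    {3} (size 1)    {4} (size 1)    {5} (size 1)    {6} (size 1)    {7} (size 1)    {8} (size 1)  
  chi_0          1             1               1               1               1               1               1               1               1             
  chi_1          1             exp(2*I*pi/9)   exp(4*I*pi/9)   exp(2*I*pi/3)   exp(8*I*pi/9)   exp(-8*I*pi/9)  exp(-2*I*pi/3)  exp(-4*I*pi/9)  exp(-2*I*pi/9)
  chi_2          1             exp(4*I*pi/9)   exp(8*I*pi/9)   exp(-2*I*pi/3)  exp(-2*I*pi/9)  exp(2*I*pi/9)   exp(2*I*pi/3)   exp(-8*I*pi/9)  exp(-4*I*pi/9)
  chi_3          1             exp(2*I*pi/3)   exp(-2*I*pi/3)  1               exp(2*I*pi/3)   exp(-2*I*pi/3)  1               exp(2*I*pi/3)   exp(-2*I*pi/3)
  chi_4          1             exp(8*I*pi/9)   exp(-2*I*pi/9)  exp(2*I*pi/3)   exp(-4*I*pi/9)  exp(4*I*pi/9)   exp(-2*I*pi/3)  exp(2*I*pi/9)   exp(-8*I*pi/9)
  chi_5          1             exp(-8*I*pi/9)  exp(2*I*pi/9)   exp(-2*I*pi/3)  exp(4*I*pi/9)   exp(-4*I*pi/9)  exp(2*I*pi/3)   exp(-2*I*pi/9)  exp(8*I*pi/9) 
  chi_6          1             exp(-2*I*pi/3)  exp(2*I*pi/3)   1               exp(-2*I*pi/3)  exp(2*I*pi/3)   1               exp(-2*I*pi/3)  exp(2*I*pi/3) 
  chi_7          1             exp(-4*I*pi/9)  exp(-8*I*pi/9)  exp(2*I*pi/3)   exp(2*I*pi/9)   exp(-2*I*pi/9)  exp(-2*I*pi/3)  exp(8*I*pi/9)   exp(4*I*pi/9) 
  chi_8          1             exp(-2*I*pi/9)  exp(-4*I*pi/9)  exp(-2*I*pi/3)  exp(-8*I*pi/9)  exp(8*I*pi/9)   exp(2*I*pi/3)   exp(4*I*pi/9)   exp(2*I*pi/9) 

Spot check: chi_8(0) = zeta_9^(8*0) = zeta_9^0 = 1.

Working: Z/9Z is abelian, so all 9 irreducible complex representations are 1-dimensional. They are given by chi_k(m) = zeta_9^(k*m) for k = 0,...,8. Row orthogonality: sum_m chi_k(m) conj(chi_l(m)) = 9 * [k = l].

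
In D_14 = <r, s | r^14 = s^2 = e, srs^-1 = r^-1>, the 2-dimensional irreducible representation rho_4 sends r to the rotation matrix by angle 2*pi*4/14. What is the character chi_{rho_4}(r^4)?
chi_{rho_4}(r^4) = 2*cos(2*pi*4*4/14) = 2*cos(16*pi/7)

Justification: rho_4(r^4) is rotation by angle 2*pi*4*4/14, whose trace is 2*cos(2*pi*4*4/14) = 2*cos(16*pi/7).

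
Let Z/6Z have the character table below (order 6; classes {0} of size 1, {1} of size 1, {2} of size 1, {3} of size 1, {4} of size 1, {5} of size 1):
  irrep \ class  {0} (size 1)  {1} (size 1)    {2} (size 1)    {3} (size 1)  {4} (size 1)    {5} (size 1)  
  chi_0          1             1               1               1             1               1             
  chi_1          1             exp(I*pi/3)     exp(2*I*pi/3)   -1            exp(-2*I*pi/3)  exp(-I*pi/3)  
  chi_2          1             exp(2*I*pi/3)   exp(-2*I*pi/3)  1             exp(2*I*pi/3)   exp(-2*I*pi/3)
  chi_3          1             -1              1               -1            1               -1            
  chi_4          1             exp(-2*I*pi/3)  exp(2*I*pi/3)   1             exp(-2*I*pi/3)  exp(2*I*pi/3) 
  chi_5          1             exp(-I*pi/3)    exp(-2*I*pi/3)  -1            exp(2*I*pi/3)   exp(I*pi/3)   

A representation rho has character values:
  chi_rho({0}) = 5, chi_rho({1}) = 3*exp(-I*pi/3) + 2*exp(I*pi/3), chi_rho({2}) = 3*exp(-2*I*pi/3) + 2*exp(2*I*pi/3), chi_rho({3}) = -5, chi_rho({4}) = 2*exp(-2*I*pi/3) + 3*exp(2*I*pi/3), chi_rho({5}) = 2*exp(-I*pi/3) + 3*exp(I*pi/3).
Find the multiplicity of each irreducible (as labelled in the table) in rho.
Multiplicities: chi_0: 0, chi_1: 2, chi_2: 0, chi_3: 0, chi_4: 0, chi_5: 3.

Reasoning: Use <chi_rho, chi> = (1/|G|) sum_C |C| * chi_rho(C) * conj(chi(C)) with |G| = 6 for each irreducible chi in the table:
  <chi_rho, chi_0> = (1/6)[1*(5)*conj(1) + 1*(3*exp(-I*pi/3) + 2*exp(I*pi/3))*conj(1) + 1*(3*exp(-2*I*pi/3) + 2*exp(2*I*pi/3))*conj(1) + 1*(-5)*conj(1) + 1*(2*exp(-2*I*pi/3) + 3*exp(2*I*pi/3))*conj(1) + 1*(2*exp(-I*pi/3) + 3*exp(I*pi/3))*conj(1)]
      = (1/6)[(5) + (3*exp(-I*pi/3) + 2*exp(I*pi/3)) + (3*exp(-2*I*pi/3) + 2*exp(2*I*pi/3)) + (-5) + (2*exp(-2*I*pi/3) + 3*exp(2*I*pi/3)) + (2*exp(-I*pi/3) + 3*exp(I*pi/3))] = 0/6 = 0
  <chi_rho, chi_1> = (1/6)[1*(5)*conj(1) + 1*(3*exp(-I*pi/3) + 2*exp(I*pi/3))*conj(exp(I*pi/3)) + 1*(3*exp(-2*I*pi/3) + 2*exp(2*I*pi/3))*conj(exp(2*I*pi/3)) + 1*(-5)*conj(-1) + 1*(2*exp(-2*I*pi/3) + 3*exp(2*I*pi/3))*conj(exp(-2*I*pi/3)) + 1*(2*exp(-I*pi/3) + 3*exp(I*pi/3))*conj(exp(-I*pi/3))]
      = (1/6)[(5) + (2 + 3*exp(-2*I*pi/3)) + (2 + 3*exp(2*I*pi/3)) + (5) + (2 + 3*exp(-2*I*pi/3)) + (2 + 3*exp(2*I*pi/3))] = 12/6 = 2
  <chi_rho, chi_2> = (1/6)[1*(5)*conj(1) + 1*(3*exp(-I*pi/3) + 2*exp(I*pi/3))*conj(exp(2*I*pi/3)) + 1*(3*exp(-2*I*pi/3) + 2*exp(2*I*pi/3))*conj(exp(-2*I*pi/3)) + 1*(-5)*conj(1) + 1*(2*exp(-2*I*pi/3) + 3*exp(2*I*pi/3))*conj(exp(2*I*pi/3)) + 1*(2*exp(-I*pi/3) + 3*exp(I*pi/3))*conj(exp(-2*I*pi/3))]
      = (1/6)[(5) + (-3 + 2*exp(-I*pi/3)) + (3 + 2*exp(-2*I*pi/3)) + (-5) + (3 + 2*exp(2*I*pi/3)) + (-3 + 2*exp(I*pi/3))] = 0/6 = 0
  <chi_rho, chi_3> = (1/6)[1*(5)*conj(1) + 1*(3*exp(-I*pi/3) + 2*exp(I*pi/3))*conj(-1) + 1*(3*exp(-2*I*pi/3) + 2*exp(2*I*pi/3))*conj(1) + 1*(-5)*conj(-1) + 1*(2*exp(-2*I*pi/3) + 3*exp(2*I*pi/3))*conj(1) + 1*(2*exp(-I*pi/3) + 3*exp(I*pi/3))*conj(-1)]
      = (1/6)[(5) + (-2*exp(I*pi/3) - 3*exp(-I*pi/3)) + (3*exp(-2*I*pi/3) + 2*exp(2*I*pi/3)) + (5) + (2*exp(-2*I*pi/3) + 3*exp(2*I*pi/3)) + (-3*exp(I*pi/3) - 2*exp(-I*pi/3))] = 0/6 = 0
  <chi_rho, chi_4> = (1/6)[1*(5)*conj(1) + 1*(3*exp(-I*pi/3) + 2*exp(I*pi/3))*conj(exp(-2*I*pi/3)) + 1*(3*exp(-2*I*pi/3) + 2*exp(2*I*pi/3))*conj(exp(2*I*pi/3)) + 1*(-5)*conj(1) + 1*(2*exp(-2*I*pi/3) + 3*exp(2*I*pi/3))*conj(exp(-2*I*pi/3)) + 1*(2*exp(-I*pi/3) + 3*exp(I*pi/3))*conj(exp(2*I*pi/3))]
      = (1/6)[(5) + (-2 + 3*exp(I*pi/3)) + (2 + 3*exp(2*I*pi/3)) + (-5) + (2 + 3*exp(-2*I*pi/3)) + (-2 + 3*exp(-I*pi/3))] = 0/6 = 0
  <chi_rho, chi_5> = (1/6)[1*(5)*conj(1) + 1*(3*exp(-I*pi/3) + 2*exp(I*pi/3))*conj(exp(-I*pi/3)) + 1*(3*exp(-2*I*pi/3) + 2*exp(2*I*pi/3))*conj(exp(-2*I*pi/3)) + 1*(-5)*conj(-1) + 1*(2*exp(-2*I*pi/3) + 3*exp(2*I*pi/3))*conj(exp(2*I*pi/3)) + 1*(2*exp(-I*pi/3) + 3*exp(I*pi/3))*conj(exp(I*pi/3))]
      = (1/6)[(5) + (3 + 2*exp(2*I*pi/3)) + (3 + 2*exp(-2*I*pi/3)) + (5) + (3 + 2*exp(2*I*pi/3)) + (3 + 2*exp(-2*I*pi/3))] = 18/6 = 3
(Exp terms are combined using exp(i*s)*conj(exp(i*t)) = exp(i*(s-t)), and sums of them are collapsed using the identity that for every m > 1 the m distinct m-th roots of unity sum to 0, e.g. 1 + exp(2*I*pi/3) + exp(-2*I*pi/3) = 0.)
Dimension check: dim(rho) = sum (mult * dim) = 0*1 + 2*1 + 0*1 + 0*1 + 0*1 + 3*1 = 5 = chi_rho(e) = 5.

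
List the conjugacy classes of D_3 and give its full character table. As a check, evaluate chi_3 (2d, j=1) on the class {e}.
Conjugacy classes: {e} of size 1, {r^1, r^2} of size 2, {s, sr, ..., sr^2} of size 3.
Character table:
  irrep \ class              {e} (size 1)  {r^1, r^2} (size 2)  {s, sr, ..., sr^2} (size 3)
  chi_1 (triv)               1             1                    1                          
  chi_2 (sign: r->1, s->-1)  1             1                    -1                         
  chi_3 (2d, j=1)            2             -1                   0                          

Spot check: chi_3 (2d, j=1) on {e} = 2.

Why: D_3 has order 2*3 = 6 with 3 conjugacy classes, hence 3 irreducibles. Sum of squared dims 1 + 1 + 4 = 6 = |G|. Linear characters come from the abelianisation; the 2-dimensional irreps have character r^k -> 2*cos(2*pi*j*k/3), reflections -> 0.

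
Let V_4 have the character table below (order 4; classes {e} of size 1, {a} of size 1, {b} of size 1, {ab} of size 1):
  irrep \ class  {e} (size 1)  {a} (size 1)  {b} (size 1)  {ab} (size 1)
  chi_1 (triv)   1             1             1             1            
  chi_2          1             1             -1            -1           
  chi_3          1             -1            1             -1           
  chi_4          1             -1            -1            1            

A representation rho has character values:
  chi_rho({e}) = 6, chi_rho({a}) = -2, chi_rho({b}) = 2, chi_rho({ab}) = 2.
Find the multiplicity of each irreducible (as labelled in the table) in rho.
Multiplicities: chi_1: 2, chi_2: 0, chi_3: 2, chi_4: 2.

Why: Use <chi_rho, chi> = (1/|G|) sum_C |C| * chi_rho(C) * conj(chi(C)) with |G| = 4 for each irreducible chi in the table:
  <chi_rho, chi_1> = (1/4)[1*(6)*conj(1) + 1*(-2)*conj(1) + 1*(2)*conj(1) + 1*(2)*conj(1)]
      = (1/4)[(6) + (-2) + (2) + (2)] = 8/4 = 2
  <chi_rho, chi_2> = (1/4)[1*(6)*conj(1) + 1*(-2)*conj(1) + 1*(2)*conj(-1) + 1*(2)*conj(-1)]
      = (1/4)[(6) + (-2) + (-2) + (-2)] = 0/4 = 0
  <chi_rho, chi_3> = (1/4)[1*(6)*conj(1) + 1*(-2)*conj(-1) + 1*(2)*conj(1) + 1*(2)*conj(-1)]
      = (1/4)[(6) + (2) + (2) + (-2)] = 8/4 = 2
  <chi_rho, chi_4> = (1/4)[1*(6)*conj(1) + 1*(-2)*conj(-1) + 1*(2)*conj(-1) + 1*(2)*conj(1)]
      = (1/4)[(6) + (2) + (-2) + (2)] = 8/4 = 2
Dimension check: dim(rho) = sum (mult * dim) = 2*1 + 0*1 + 2*1 + 2*1 = 6 = chi_rho(e) = 6.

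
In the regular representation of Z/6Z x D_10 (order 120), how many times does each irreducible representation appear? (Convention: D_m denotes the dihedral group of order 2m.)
Each irreducible V_i of dimension d_i appears with multiplicity d_i, i.e. rho_reg = (direct sum over all irreducibles V_i) d_i V_i. The irreducible dimensions for Z/6Z x D_10 are 1, 1, 1, 1, 1, 1, 1, 1, 1, 1, 1, 1, 1, 1, 1, 1, 1, 1, 1, 1, 1, 1, 1, 1, 2, 2, 2, 2, 2, 2, 2, 2, 2, 2, 2, 2, 2, 2, 2, 2, 2, 2, 2, 2, 2, 2, 2, 2: 24 irreducibles of dimension 1, each with multiplicity 1; 24 irreducibles of dimension 2, each with multiplicity 2. Total dimension 24*1*1 + 24*2*2 = 120 = |G|.

Explanation: General theorem: in the regular representation of a finite group G, each irreducible appears with multiplicity equal to its dimension. Check: dim(rho_reg) = sum d_i^2 = 1 + 1 + 1 + 1 + 1 + 1 + 1 + 1 + 1 + 1 + 1 + 1 + 1 + 1 + 1 + 1 + 1 + 1 + 1 + 1 + 1 + 1 + 1 + 1 + 4 + 4 + 4 + 4 + 4 + 4 + 4 + 4 + 4 + 4 + 4 + 4 + 4 + 4 + 4 + 4 + 4 + 4 + 4 + 4 + 4 + 4 + 4 + 4 = 120 = |G|.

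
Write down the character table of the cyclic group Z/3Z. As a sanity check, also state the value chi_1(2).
Character table of Z/3Z (irreps indexed chi_0,...,chi_2 with chi_k(m) = zeta_3^(k*m), zeta_3 = exp(2*pi*i/3)):
  irrep \ class  {0} (size 1)  {1} (size 1)    {2} (size 1)  
  chi_0          1             1               1             
  chi_1          1             exp(2*I*pi/3)   exp(-2*I*pi/3)
  chi_2          1             exp(-2*I*pi/3)  exp(2*I*pi/3) 

Spot check: chi_1(2) = zeta_3^(1*2) = zeta_3^2 = exp(-2*I*pi/3).

Explanation: Z/3Z is abelian, so all 3 irreducible complex representations are 1-dimensional. They are given by chi_k(m) = zeta_3^(k*m) for k = 0,...,2. Row orthogonality: sum_m chi_k(m) conj(chi_l(m)) = 3 * [k = l].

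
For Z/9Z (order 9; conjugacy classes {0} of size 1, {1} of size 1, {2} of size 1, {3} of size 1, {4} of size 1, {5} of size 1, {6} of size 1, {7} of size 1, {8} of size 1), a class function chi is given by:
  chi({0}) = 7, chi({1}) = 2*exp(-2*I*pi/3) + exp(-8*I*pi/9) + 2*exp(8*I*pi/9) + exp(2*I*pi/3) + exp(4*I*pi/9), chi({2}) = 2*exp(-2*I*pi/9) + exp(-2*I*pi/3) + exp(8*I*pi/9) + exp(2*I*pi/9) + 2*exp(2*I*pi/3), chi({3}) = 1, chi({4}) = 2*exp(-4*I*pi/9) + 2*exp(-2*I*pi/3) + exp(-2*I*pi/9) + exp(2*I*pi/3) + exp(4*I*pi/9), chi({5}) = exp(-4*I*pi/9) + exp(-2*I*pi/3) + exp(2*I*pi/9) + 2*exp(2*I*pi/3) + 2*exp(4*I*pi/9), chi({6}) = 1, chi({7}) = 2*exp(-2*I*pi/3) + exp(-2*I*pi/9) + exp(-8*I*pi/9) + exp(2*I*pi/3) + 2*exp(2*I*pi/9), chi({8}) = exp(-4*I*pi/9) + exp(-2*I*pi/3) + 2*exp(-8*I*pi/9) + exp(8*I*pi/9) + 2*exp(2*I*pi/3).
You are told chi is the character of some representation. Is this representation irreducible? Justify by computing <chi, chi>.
Not irreducible (reducible): <chi, chi> = 11 > 1.

Solution. <chi, chi> = (1/|G|) sum_C |C| * |chi(C)|^2 = (1/9)[1*|7|^2 + 1*|2*exp(-2*I*pi/3) + exp(-8*I*pi/9) + 2*exp(8*I*pi/9) + exp(2*I*pi/3) + exp(4*I*pi/9)|^2 + 1*|2*exp(-2*I*pi/9) + exp(-2*I*pi/3) + exp(8*I*pi/9) + exp(2*I*pi/9) + 2*exp(2*I*pi/3)|^2 + 1*|1|^2 + 1*|2*exp(-4*I*pi/9) + 2*exp(-2*I*pi/3) + exp(-2*I*pi/9) + exp(2*I*pi/3) + exp(4*I*pi/9)|^2 + 1*|exp(-4*I*pi/9) + exp(-2*I*pi/3) + exp(2*I*pi/9) + 2*exp(2*I*pi/3) + 2*exp(4*I*pi/9)|^2 + 1*|1|^2 + 1*|2*exp(-2*I*pi/3) + exp(-2*I*pi/9) + exp(-8*I*pi/9) + exp(2*I*pi/3) + 2*exp(2*I*pi/9)|^2 + 1*|exp(-4*I*pi/9) + exp(-2*I*pi/3) + 2*exp(-8*I*pi/9) + exp(8*I*pi/9) + 2*exp(2*I*pi/3)|^2]
  = (1/9)[(49) + (11 + 7*exp(-4*I*pi/9) + 7*exp(-2*I*pi/9) + 3*exp(-2*I*pi/3) + 2*exp(-8*I*pi/9) + 2*exp(8*I*pi/9) + 3*exp(2*I*pi/3) + 7*exp(2*I*pi/9) + 7*exp(4*I*pi/9)) + (11 + 7*exp(-4*I*pi/9) + 3*exp(-2*I*pi/3) + 7*exp(-8*I*pi/9) + 2*exp(-2*I*pi/9) + 2*exp(2*I*pi/9) + 7*exp(8*I*pi/9) + 3*exp(2*I*pi/3) + 7*exp(4*I*pi/9)) + (1) + (11 + 7*exp(-2*I*pi/9) + 3*exp(-2*I*pi/3) + 7*exp(-8*I*pi/9) + 2*exp(-4*I*pi/9) + 2*exp(4*I*pi/9) + 7*exp(8*I*pi/9) + 3*exp(2*I*pi/3) + 7*exp(2*I*pi/9)) + (11 + 7*exp(-2*I*pi/9) + 3*exp(-2*I*pi/3) + 7*exp(-8*I*pi/9) + 2*exp(-4*I*pi/9) + 2*exp(4*I*pi/9) + 7*exp(8*I*pi/9) + 3*exp(2*I*pi/3) + 7*exp(2*I*pi/9)) + (1) + (11 + 7*exp(-4*I*pi/9) + 3*exp(-2*I*pi/3) + 7*exp(-8*I*pi/9) + 2*exp(-2*I*pi/9) + 2*exp(2*I*pi/9) + 7*exp(8*I*pi/9) + 3*exp(2*I*pi/3) + 7*exp(4*I*pi/9)) + (11 + 7*exp(-4*I*pi/9) + 7*exp(-2*I*pi/9) + 3*exp(-2*I*pi/3) + 2*exp(-8*I*pi/9) + 2*exp(8*I*pi/9) + 3*exp(2*I*pi/3) + 7*exp(2*I*pi/9) + 7*exp(4*I*pi/9))] = 99/9 = 11.
(Exp terms are combined using exp(i*s)*conj(exp(i*t)) = exp(i*(s-t)), and sums of them are collapsed using the identity that for every m > 1 the m distinct m-th roots of unity sum to 0, e.g. 1 + exp(2*I*pi/3) + exp(-2*I*pi/3) = 0.)
A character is irreducible iff <chi, chi> = 1, so this representation is reducible.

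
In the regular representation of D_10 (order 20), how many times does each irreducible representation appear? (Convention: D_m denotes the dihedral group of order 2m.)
Each irreducible V_i of dimension d_i appears with multiplicity d_i, i.e. rho_reg = (direct sum over all irreducibles V_i) d_i V_i. The irreducible dimensions for D_10 are 1, 1, 1, 1, 2, 2, 2, 2: 4 irreducibles of dimension 1, each with multiplicity 1; 4 irreducibles of dimension 2, each with multiplicity 2. Total dimension 4*1*1 + 4*2*2 = 20 = |G|.

Proof sketch: General theorem: in the regular representation of a finite group G, each irreducible appears with multiplicity equal to its dimension. Check: dim(rho_reg) = sum d_i^2 = 1 + 1 + 1 + 1 + 4 + 4 + 4 + 4 = 20 = |G|.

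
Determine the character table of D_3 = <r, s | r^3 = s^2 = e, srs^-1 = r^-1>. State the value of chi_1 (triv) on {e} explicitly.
Conjugacy classes: {e} of size 1, {r^1, r^2} of size 2, {s, sr, ..., sr^2} of size 3.
Character table:
  irrep \ class              {e} (size 1)  {r^1, r^2} (size 2)  {s, sr, ..., sr^2} (size 3)
  chi_1 (triv)               1             1                    1                          
  chi_2 (sign: r->1, s->-1)  1             1                    -1                         
  chi_3 (2d, j=1)            2             -1                   0                          

Spot check: chi_1 (triv) on {e} = 1.

Justification: D_3 has order 2*3 = 6 with 3 conjugacy classes, hence 3 irreducibles. Sum of squared dims 1 + 1 + 4 = 6 = |G|. Linear characters come from the abelianisation; the 2-dimensional irreps have character r^k -> 2*cos(2*pi*j*k/3), reflections -> 0.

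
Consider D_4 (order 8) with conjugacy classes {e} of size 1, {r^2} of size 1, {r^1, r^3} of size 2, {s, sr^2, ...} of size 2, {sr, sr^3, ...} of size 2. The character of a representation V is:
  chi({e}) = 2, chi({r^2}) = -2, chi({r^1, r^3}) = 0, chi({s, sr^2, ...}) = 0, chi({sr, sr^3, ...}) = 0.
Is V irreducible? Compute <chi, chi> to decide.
Irreducible: <chi, chi> = 1.

Derivation: <chi, chi> = (1/|G|) sum_C |C| * |chi(C)|^2 = (1/8)[1*|2|^2 + 1*|-2|^2 + 2*|0|^2 + 2*|0|^2 + 2*|0|^2]
  = (1/8)[(4) + (4) + (0) + (0) + (0)] = 8/8 = 1.
A character is irreducible iff <chi, chi> = 1, so this representation is irreducible.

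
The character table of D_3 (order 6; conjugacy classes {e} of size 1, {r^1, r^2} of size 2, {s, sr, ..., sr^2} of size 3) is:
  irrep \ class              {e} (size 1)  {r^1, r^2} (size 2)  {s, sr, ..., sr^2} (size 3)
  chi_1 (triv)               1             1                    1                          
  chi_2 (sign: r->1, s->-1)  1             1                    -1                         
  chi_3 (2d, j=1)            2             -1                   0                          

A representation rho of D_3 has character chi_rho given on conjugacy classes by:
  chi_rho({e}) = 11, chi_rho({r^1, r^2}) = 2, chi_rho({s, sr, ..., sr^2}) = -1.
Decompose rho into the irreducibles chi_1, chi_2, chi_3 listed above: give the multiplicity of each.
Multiplicities: chi_1: 2, chi_2: 3, chi_3: 3.

Explanation: Use <chi_rho, chi> = (1/|G|) sum_C |C| * chi_rho(C) * conj(chi(C)) with |G| = 6 for each irreducible chi in the table:
  <chi_rho, chi_1> = (1/6)[1*(11)*conj(1) + 2*(2)*conj(1) + 3*(-1)*conj(1)]
      = (1/6)[(11) + (4) + (-3)] = 12/6 = 2
  <chi_rho, chi_2> = (1/6)[1*(11)*conj(1) + 2*(2)*conj(1) + 3*(-1)*conj(-1)]
      = (1/6)[(11) + (4) + (3)] = 18/6 = 3
  <chi_rho, chi_3> = (1/6)[1*(11)*conj(2) + 2*(2)*conj(-1) + 3*(-1)*conj(0)]
      = (1/6)[(22) + (-4) + (0)] = 18/6 = 3
Dimension check: dim(rho) = sum (mult * dim) = 2*1 + 3*1 + 3*2 = 11 = chi_rho(e) = 11.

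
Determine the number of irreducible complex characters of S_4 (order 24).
5

Why: The number of irreducible complex representations of a finite group equals its number of conjugacy classes. Conjugacy classes in S_4 correspond to cycle types, i.e. partitions of 4; there are p(4) = 5 of them, so S_4 (order 24) has exactly 5 irreducible complex representations.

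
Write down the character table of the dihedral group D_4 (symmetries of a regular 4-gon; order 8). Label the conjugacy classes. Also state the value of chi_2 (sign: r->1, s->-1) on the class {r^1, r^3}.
Conjugacy classes: {e} of size 1, {r^2} of size 1, {r^1, r^3} of size 2, {s, sr^2, ...} of size 2, {sr, sr^3, ...} of size 2.
Character table:
  irrep \ class              {e} (size 1)  {r^2} (size 1)  {r^1, r^3} (size 2)  {s, sr^2, ...} (size 2)  {sr, sr^3, ...} (size 2)
  chi_1 (triv)               1             1               1                    1                        1                       
  chi_2 (sign: r->1, s->-1)  1             1               1                    -1                       -1                      
  chi_3 (r->-1, s->1)        1             1               -1                   1                        -1                      
  chi_4 (r->-1, s->-1)       1             1               -1                   -1                       1                       
  chi_5 (2d, j=1)            2             -2              0                    0                        0                       

Spot check: chi_2 (sign: r->1, s->-1) on {r^1, r^3} = 1.

Reasoning: D_4 has order 2*4 = 8 with 5 conjugacy classes, hence 5 irreducibles. Sum of squared dims 1 + 1 + 1 + 1 + 4 = 8 = |G|. Linear characters come from the abelianisation; the 2-dimensional irreps have character r^k -> 2*cos(2*pi*j*k/4), reflections -> 0.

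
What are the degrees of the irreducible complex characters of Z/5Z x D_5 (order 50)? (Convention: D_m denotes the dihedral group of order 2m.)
Dimensions: 1, 1, 1, 1, 1, 1, 1, 1, 1, 1, 2, 2, 2, 2, 2, 2, 2, 2, 2, 2

Reasoning: There are 20 irreducibles (= number of conjugacy classes). Their dimensions d_i satisfy sum d_i^2 = |G| = 50: 1 + 1 + 1 + 1 + 1 + 1 + 1 + 1 + 1 + 1 + 4 + 4 + 4 + 4 + 4 + 4 + 4 + 4 + 4 + 4 = 50. (For the product with Z/5Z: each of the 5 1-dim characters of Z/5Z tensors with each irrep of D_5, giving 5 copies of each D_5-dimension.)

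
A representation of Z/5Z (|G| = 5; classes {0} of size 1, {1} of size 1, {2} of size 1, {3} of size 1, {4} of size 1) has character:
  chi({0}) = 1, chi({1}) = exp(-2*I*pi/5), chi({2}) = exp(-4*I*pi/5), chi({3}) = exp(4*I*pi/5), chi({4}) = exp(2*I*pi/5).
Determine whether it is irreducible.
Irreducible: <chi, chi> = 1.

Justification: <chi, chi> = (1/|G|) sum_C |C| * |chi(C)|^2 = (1/5)[1*|1|^2 + 1*|exp(-2*I*pi/5)|^2 + 1*|exp(-4*I*pi/5)|^2 + 1*|exp(4*I*pi/5)|^2 + 1*|exp(2*I*pi/5)|^2]
  = (1/5)[(1) + (1) + (1) + (1) + (1)] = 5/5 = 1.
(Exp terms are combined using exp(i*s)*conj(exp(i*t)) = exp(i*(s-t)), and sums of them are collapsed using the identity that for every m > 1 the m distinct m-th roots of unity sum to 0, e.g. 1 + exp(2*I*pi/3) + exp(-2*I*pi/3) = 0.)
A character is irreducible iff <chi, chi> = 1, so this representation is irreducible.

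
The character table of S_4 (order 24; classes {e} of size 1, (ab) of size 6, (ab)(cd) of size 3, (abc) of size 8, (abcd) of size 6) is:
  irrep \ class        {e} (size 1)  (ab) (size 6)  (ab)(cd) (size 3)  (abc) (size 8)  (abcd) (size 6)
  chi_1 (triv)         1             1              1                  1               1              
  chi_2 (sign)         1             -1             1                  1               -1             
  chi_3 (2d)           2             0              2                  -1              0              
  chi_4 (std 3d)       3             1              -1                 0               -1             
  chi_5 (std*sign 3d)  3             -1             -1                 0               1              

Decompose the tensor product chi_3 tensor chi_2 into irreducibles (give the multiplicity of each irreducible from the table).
chi_3 tensor chi_2 = chi_3 (all other irreducibles have multiplicity 0).

Working: The character of a tensor product is the pointwise product (chi_3 * chi_2)(C) = chi_3(C) * chi_2(C):
  {e}: (2)*(1), (ab): (0)*(-1), (ab)(cd): (2)*(1), (abc): (-1)*(1), (abcd): (0)*(-1)
so (chi_3 * chi_2) takes values
  {e} -> 2, (ab) -> 0, (ab)(cd) -> 2, (abc) -> -1, (abcd) -> 0.
Now take the inner product of this character with each irreducible chi from the table, <chi_3*chi_2, chi> = (1/24) sum_C |C| (chi_3*chi_2)(C) conj(chi(C)):
  <chi_3*chi_2, chi_1> = (1/24)[1*(2)*conj(1) + 6*(0)*conj(1) + 3*(2)*conj(1) + 8*(-1)*conj(1) + 6*(0)*conj(1)]
      = (1/24)[(2) + (0) + (6) + (-8) + (0)] = 0/24 = 0
  <chi_3*chi_2, chi_2> = (1/24)[1*(2)*conj(1) + 6*(0)*conj(-1) + 3*(2)*conj(1) + 8*(-1)*conj(1) + 6*(0)*conj(-1)]
      = (1/24)[(2) + (0) + (6) + (-8) + (0)] = 0/24 = 0
  <chi_3*chi_2, chi_3> = (1/24)[1*(2)*conj(2) + 6*(0)*conj(0) + 3*(2)*conj(2) + 8*(-1)*conj(-1) + 6*(0)*conj(0)]
      = (1/24)[(4) + (0) + (12) + (8) + (0)] = 24/24 = 1
  <chi_3*chi_2, chi_4> = (1/24)[1*(2)*conj(3) + 6*(0)*conj(1) + 3*(2)*conj(-1) + 8*(-1)*conj(0) + 6*(0)*conj(-1)]
      = (1/24)[(6) + (0) + (-6) + (0) + (0)] = 0/24 = 0
  <chi_3*chi_2, chi_5> = (1/24)[1*(2)*conj(3) + 6*(0)*conj(-1) + 3*(2)*conj(-1) + 8*(-1)*conj(0) + 6*(0)*conj(1)]
      = (1/24)[(6) + (0) + (-6) + (0) + (0)] = 0/24 = 0
Hence the multiplicities are chi_3: 1. Dimension check: dim(chi_3)*dim(chi_2) = 2*1 = 2 and sum (mult * dim) = 1*2 = 2.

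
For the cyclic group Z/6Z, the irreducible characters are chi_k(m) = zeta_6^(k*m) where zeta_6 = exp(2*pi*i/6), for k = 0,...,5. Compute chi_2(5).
chi_2(5) = zeta_6^10 = exp(-2*I*pi/3)

Solution. chi_2(5) = zeta_6^(2*5) = zeta_6^10. Since zeta_6^6 = 1, this equals zeta_6^4 = exp(2*pi*i*4/6) = exp(-2*I*pi/3).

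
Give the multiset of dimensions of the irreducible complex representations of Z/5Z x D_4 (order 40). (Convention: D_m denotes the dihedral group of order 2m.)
Dimensions: 1, 1, 1, 1, 1, 1, 1, 1, 1, 1, 1, 1, 1, 1, 1, 1, 1, 1, 1, 1, 2, 2, 2, 2, 2

Solution. There are 25 irreducibles (= number of conjugacy classes). Their dimensions d_i satisfy sum d_i^2 = |G| = 40: 1 + 1 + 1 + 1 + 1 + 1 + 1 + 1 + 1 + 1 + 1 + 1 + 1 + 1 + 1 + 1 + 1 + 1 + 1 + 1 + 4 + 4 + 4 + 4 + 4 = 40. (For the product with Z/5Z: each of the 5 1-dim characters of Z/5Z tensors with each irrep of D_4, giving 5 copies of each D_4-dimension.)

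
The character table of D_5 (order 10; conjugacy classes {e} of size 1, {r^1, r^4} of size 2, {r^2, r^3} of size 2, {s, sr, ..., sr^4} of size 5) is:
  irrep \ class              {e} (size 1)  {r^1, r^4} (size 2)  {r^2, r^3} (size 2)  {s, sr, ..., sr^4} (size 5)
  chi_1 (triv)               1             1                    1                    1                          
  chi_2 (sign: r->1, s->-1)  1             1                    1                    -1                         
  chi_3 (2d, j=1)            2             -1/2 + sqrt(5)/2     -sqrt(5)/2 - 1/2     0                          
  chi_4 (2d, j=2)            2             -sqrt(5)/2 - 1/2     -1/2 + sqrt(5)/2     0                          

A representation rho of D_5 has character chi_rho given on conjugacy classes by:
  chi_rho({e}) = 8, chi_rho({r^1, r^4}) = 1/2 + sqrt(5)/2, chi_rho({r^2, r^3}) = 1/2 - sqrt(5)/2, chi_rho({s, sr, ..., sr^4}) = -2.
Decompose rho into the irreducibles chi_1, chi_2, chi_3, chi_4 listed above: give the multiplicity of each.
Multiplicities: chi_1: 0, chi_2: 2, chi_3: 2, chi_4: 1.

Derivation: Use <chi_rho, chi> = (1/|G|) sum_C |C| * chi_rho(C) * conj(chi(C)) with |G| = 10 for each irreducible chi in the table:
  <chi_rho, chi_1> = (1/10)[1*(8)*conj(1) + 2*(1/2 + sqrt(5)/2)*conj(1) + 2*(1/2 - sqrt(5)/2)*conj(1) + 5*(-2)*conj(1)]
      = (1/10)[(8) + (1 + sqrt(5)) + (1 - sqrt(5)) + (-10)] = 0/10 = 0
  <chi_rho, chi_2> = (1/10)[1*(8)*conj(1) + 2*(1/2 + sqrt(5)/2)*conj(1) + 2*(1/2 - sqrt(5)/2)*conj(1) + 5*(-2)*conj(-1)]
      = (1/10)[(8) + (1 + sqrt(5)) + (1 - sqrt(5)) + (10)] = 20/10 = 2
  <chi_rho, chi_3> = (1/10)[1*(8)*conj(2) + 2*(1/2 + sqrt(5)/2)*conj(-1/2 + sqrt(5)/2) + 2*(1/2 - sqrt(5)/2)*conj(-sqrt(5)/2 - 1/2) + 5*(-2)*conj(0)]
      = (1/10)[(16) + (2) + (2) + (0)] = 20/10 = 2
  <chi_rho, chi_4> = (1/10)[1*(8)*conj(2) + 2*(1/2 + sqrt(5)/2)*conj(-sqrt(5)/2 - 1/2) + 2*(1/2 - sqrt(5)/2)*conj(-1/2 + sqrt(5)/2) + 5*(-2)*conj(0)]
      = (1/10)[(16) + (-3 - sqrt(5)) + (-3 + sqrt(5)) + (0)] = 10/10 = 1
Dimension check: dim(rho) = sum (mult * dim) = 0*1 + 2*1 + 2*2 + 1*2 = 8 = chi_rho(e) = 8.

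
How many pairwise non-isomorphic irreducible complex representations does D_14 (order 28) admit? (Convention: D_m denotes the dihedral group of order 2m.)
10

Justification: The number of irreducible complex representations of a finite group equals its number of conjugacy classes. D_14 has 10 conjugacy classes (n/2 + 3 for n even), so D_14 (order 28) has exactly 10 irreducible complex representations.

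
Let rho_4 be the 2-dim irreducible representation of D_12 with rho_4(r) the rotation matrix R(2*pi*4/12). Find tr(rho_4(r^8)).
chi_{rho_4}(r^8) = 2*cos(2*pi*4*8/12) = -1

Derivation: rho_4(r^8) is rotation by angle 2*pi*4*8/12, whose trace is 2*cos(2*pi*4*8/12) = -1.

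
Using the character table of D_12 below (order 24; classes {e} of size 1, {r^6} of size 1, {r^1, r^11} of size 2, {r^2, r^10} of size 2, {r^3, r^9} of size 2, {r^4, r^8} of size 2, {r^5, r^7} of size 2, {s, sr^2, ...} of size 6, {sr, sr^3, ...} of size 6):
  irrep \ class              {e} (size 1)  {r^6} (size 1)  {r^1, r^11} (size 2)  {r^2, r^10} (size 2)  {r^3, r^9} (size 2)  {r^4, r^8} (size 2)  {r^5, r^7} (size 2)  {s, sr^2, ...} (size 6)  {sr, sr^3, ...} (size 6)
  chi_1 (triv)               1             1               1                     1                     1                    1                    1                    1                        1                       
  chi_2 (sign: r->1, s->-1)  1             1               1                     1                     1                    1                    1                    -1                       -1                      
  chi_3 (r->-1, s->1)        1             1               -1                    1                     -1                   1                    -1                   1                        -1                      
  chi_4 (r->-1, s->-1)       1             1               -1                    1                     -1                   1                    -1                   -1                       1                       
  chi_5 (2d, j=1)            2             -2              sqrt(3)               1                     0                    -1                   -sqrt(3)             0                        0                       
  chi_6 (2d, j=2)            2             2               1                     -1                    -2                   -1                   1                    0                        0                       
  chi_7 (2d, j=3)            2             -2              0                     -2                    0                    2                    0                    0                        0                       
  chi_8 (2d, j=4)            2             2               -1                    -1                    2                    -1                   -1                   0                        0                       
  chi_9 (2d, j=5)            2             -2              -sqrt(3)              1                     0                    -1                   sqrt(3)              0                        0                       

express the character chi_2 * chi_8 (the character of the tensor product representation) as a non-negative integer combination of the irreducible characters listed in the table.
chi_2 tensor chi_8 = chi_8 (all other irreducibles have multiplicity 0).

Argument: The character of a tensor product is the pointwise product (chi_2 * chi_8)(C) = chi_2(C) * chi_8(C):
  {e}: (1)*(2), {r^6}: (1)*(2), {r^1, r^11}: (1)*(-1), {r^2, r^10}: (1)*(-1), {r^3, r^9}: (1)*(2), {r^4, r^8}: (1)*(-1), {r^5, r^7}: (1)*(-1), {s, sr^2, ...}: (-1)*(0), {sr, sr^3, ...}: (-1)*(0)
so (chi_2 * chi_8) takes values
  {e} -> 2, {r^6} -> 2, {r^1, r^11} -> -1, {r^2, r^10} -> -1, {r^3, r^9} -> 2, {r^4, r^8} -> -1, {r^5, r^7} -> -1, {s, sr^2, ...} -> 0, {sr, sr^3, ...} -> 0.
Now take the inner product of this character with each irreducible chi from the table, <chi_2*chi_8, chi> = (1/24) sum_C |C| (chi_2*chi_8)(C) conj(chi(C)):
  <chi_2*chi_8, chi_1> = (1/24)[1*(2)*conj(1) + 1*(2)*conj(1) + 2*(-1)*conj(1) + 2*(-1)*conj(1) + 2*(2)*conj(1) + 2*(-1)*conj(1) + 2*(-1)*conj(1) + 6*(0)*conj(1) + 6*(0)*conj(1)]
      = (1/24)[(2) + (2) + (-2) + (-2) + (4) + (-2) + (-2) + (0) + (0)] = 0/24 = 0
  <chi_2*chi_8, chi_2> = (1/24)[1*(2)*conj(1) + 1*(2)*conj(1) + 2*(-1)*conj(1) + 2*(-1)*conj(1) + 2*(2)*conj(1) + 2*(-1)*conj(1) + 2*(-1)*conj(1) + 6*(0)*conj(-1) + 6*(0)*conj(-1)]
      = (1/24)[(2) + (2) + (-2) + (-2) + (4) + (-2) + (-2) + (0) + (0)] = 0/24 = 0
  <chi_2*chi_8, chi_3> = (1/24)[1*(2)*conj(1) + 1*(2)*conj(1) + 2*(-1)*conj(-1) + 2*(-1)*conj(1) + 2*(2)*conj(-1) + 2*(-1)*conj(1) + 2*(-1)*conj(-1) + 6*(0)*conj(1) + 6*(0)*conj(-1)]
      = (1/24)[(2) + (2) + (2) + (-2) + (-4) + (-2) + (2) + (0) + (0)] = 0/24 = 0
  <chi_2*chi_8, chi_4> = (1/24)[1*(2)*conj(1) + 1*(2)*conj(1) + 2*(-1)*conj(-1) + 2*(-1)*conj(1) + 2*(2)*conj(-1) + 2*(-1)*conj(1) + 2*(-1)*conj(-1) + 6*(0)*conj(-1) + 6*(0)*conj(1)]
      = (1/24)[(2) + (2) + (2) + (-2) + (-4) + (-2) + (2) + (0) + (0)] = 0/24 = 0
  <chi_2*chi_8, chi_5> = (1/24)[1*(2)*conj(2) + 1*(2)*conj(-2) + 2*(-1)*conj(sqrt(3)) + 2*(-1)*conj(1) + 2*(2)*conj(0) + 2*(-1)*conj(-1) + 2*(-1)*conj(-sqrt(3)) + 6*(0)*conj(0) + 6*(0)*conj(0)]
      = (1/24)[(4) + (-4) + (-2*sqrt(3)) + (-2) + (0) + (2) + (2*sqrt(3)) + (0) + (0)] = 0/24 = 0
  <chi_2*chi_8, chi_6> = (1/24)[1*(2)*conj(2) + 1*(2)*conj(2) + 2*(-1)*conj(1) + 2*(-1)*conj(-1) + 2*(2)*conj(-2) + 2*(-1)*conj(-1) + 2*(-1)*conj(1) + 6*(0)*conj(0) + 6*(0)*conj(0)]
      = (1/24)[(4) + (4) + (-2) + (2) + (-8) + (2) + (-2) + (0) + (0)] = 0/24 = 0
  <chi_2*chi_8, chi_7> = (1/24)[1*(2)*conj(2) + 1*(2)*conj(-2) + 2*(-1)*conj(0) + 2*(-1)*conj(-2) + 2*(2)*conj(0) + 2*(-1)*conj(2) + 2*(-1)*conj(0) + 6*(0)*conj(0) + 6*(0)*conj(0)]
      = (1/24)[(4) + (-4) + (0) + (4) + (0) + (-4) + (0) + (0) + (0)] = 0/24 = 0
  <chi_2*chi_8, chi_8> = (1/24)[1*(2)*conj(2) + 1*(2)*conj(2) + 2*(-1)*conj(-1) + 2*(-1)*conj(-1) + 2*(2)*conj(2) + 2*(-1)*conj(-1) + 2*(-1)*conj(-1) + 6*(0)*conj(0) + 6*(0)*conj(0)]
      = (1/24)[(4) + (4) + (2) + (2) + (8) + (2) + (2) + (0) + (0)] = 24/24 = 1
  <chi_2*chi_8, chi_9> = (1/24)[1*(2)*conj(2) + 1*(2)*conj(-2) + 2*(-1)*conj(-sqrt(3)) + 2*(-1)*conj(1) + 2*(2)*conj(0) + 2*(-1)*conj(-1) + 2*(-1)*conj(sqrt(3)) + 6*(0)*conj(0) + 6*(0)*conj(0)]
      = (1/24)[(4) + (-4) + (2*sqrt(3)) + (-2) + (0) + (2) + (-2*sqrt(3)) + (0) + (0)] = 0/24 = 0
Hence the multiplicities are chi_8: 1. Dimension check: dim(chi_2)*dim(chi_8) = 1*2 = 2 and sum (mult * dim) = 1*2 = 2.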